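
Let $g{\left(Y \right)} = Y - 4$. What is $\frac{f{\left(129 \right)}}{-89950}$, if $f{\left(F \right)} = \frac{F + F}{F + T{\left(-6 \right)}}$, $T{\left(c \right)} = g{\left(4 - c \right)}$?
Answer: $- \frac{43}{2023875} \approx -2.1246 \cdot 10^{-5}$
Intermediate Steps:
$g{\left(Y \right)} = -4 + Y$
$T{\left(c \right)} = - c$ ($T{\left(c \right)} = -4 - \left(-4 + c\right) = - c$)
$f{\left(F \right)} = \frac{2 F}{6 + F}$ ($f{\left(F \right)} = \frac{F + F}{F - -6} = \frac{2 F}{F + 6} = \frac{2 F}{6 + F}$)
$\frac{f{\left(129 \right)}}{-89950} = \frac{2 \cdot 129 \frac{1}{6 + 129}}{-89950} = 2 \cdot 129 \cdot \frac{1}{135} \left(- \frac{1}{89950}\right) = \frac{86}{45} \left(- \frac{1}{89950}\right) = - \frac{43}{2023875}$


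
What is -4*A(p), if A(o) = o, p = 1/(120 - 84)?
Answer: -1/9 ≈ -0.11111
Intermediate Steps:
p = 1/36 ≈ 0.027778
-4*A(p) = -4*1/36 = -1/9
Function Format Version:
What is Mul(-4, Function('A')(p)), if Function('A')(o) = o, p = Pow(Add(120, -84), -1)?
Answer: Rational(-1, 9) ≈ -0.11111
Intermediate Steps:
p = Rational(1, 36) (p = Pow(36, -1) = Rational(1, 36) ≈ 0.027778)
Mul(-4, Function('A')(p)) = Mul(-4, Rational(1, 36)) = Rational(-1, 9)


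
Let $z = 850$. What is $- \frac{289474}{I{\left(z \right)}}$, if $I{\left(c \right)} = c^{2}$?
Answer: $- \frac{144737}{361250} \approx -0.40066$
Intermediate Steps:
$- \frac{289474}{I{\left(z \right)}} = - \frac{289474}{850^{2}} = - \frac{289474}{722500} = \left(-289474\right) \frac{1}{722500} = - \frac{144737}{361250}$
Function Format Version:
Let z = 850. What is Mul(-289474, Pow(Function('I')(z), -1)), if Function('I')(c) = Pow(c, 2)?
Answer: Rational(-144737, 361250) ≈ -0.40066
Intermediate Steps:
Mul(-289474, Pow(Function('I')(z), -1)) = Mul(-289474, Pow(Pow(850, 2), -1)) = Mul(-289474, Pow(722500, -1)) = Mul(-289474, Rational(1, 722500)) = Rational(-144737, 361250)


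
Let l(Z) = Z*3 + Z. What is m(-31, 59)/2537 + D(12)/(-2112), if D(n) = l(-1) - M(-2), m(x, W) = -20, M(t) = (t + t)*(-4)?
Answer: 2125/1339536 ≈ 0.0015864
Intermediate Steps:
M(t) = -8*t (M(t) = (2*t)*(-4) = -8*t)
l(Z) = 4*Z (l(Z) = 3*Z + Z = 4*Z)
D(n) = -20 (D(n) = 4*(-1) - (-8)*(-2) = -4 - 1*16 = -4 - 16 = -20)
m(-31, 59)/2537 + D(12)/(-2112) = -20/2537 - 20/(-2112) = -20*1/2537 - 20*(-1/2112) = -20/2537 + 5/528 = 2125/1339536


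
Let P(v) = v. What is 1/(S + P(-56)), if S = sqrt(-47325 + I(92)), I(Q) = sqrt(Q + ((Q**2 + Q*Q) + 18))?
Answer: -1/(56 - I*sqrt(47325 - sqrt(17038))) ≈ -0.0011126 - 0.0043163*I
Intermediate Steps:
I(Q) = sqrt(18 + Q + 2*Q**2) (I(Q) = sqrt(Q + ((Q**2 + Q**2) + 18)) = sqrt(Q + (2*Q**2 + 18)) = sqrt(Q + (18 + 2*Q**2)) = sqrt(18 + Q + 2*Q**2))
S = sqrt(-47325 + sqrt(17038)) (S = sqrt(-47325 + sqrt(18 + 92 + 2*92**2)) = sqrt(-47325 + sqrt(18 + 92 + 2*8464)) = sqrt(-47325 + sqrt(18 + 92 + 16928)) = sqrt(-47325 + sqrt(17038)) ≈ 217.24*I)
1/(S + P(-56)) = 1/(sqrt(-47325 + sqrt(17038)) - 56) = 1/(-56 + sqrt(-47325 + sqrt(17038)))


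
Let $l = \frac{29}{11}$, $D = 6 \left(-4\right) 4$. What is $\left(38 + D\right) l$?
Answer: $- \frac{1682}{11} \approx -152.91$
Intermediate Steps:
$D = -96$ ($D = \left(-24\right) 4 = -96$)
$l = \frac{29}{11}$ ($l = 29 \cdot \frac{1}{11} = \frac{29}{11} \approx 2.6364$)
$\left(38 + D\right) l = \left(38 - 96\right) \frac{29}{11} = \left(-58\right) \frac{29}{11} = - \frac{1682}{11}$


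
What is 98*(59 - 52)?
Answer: 686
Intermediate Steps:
98*(59 - 52) = 98*7 = 686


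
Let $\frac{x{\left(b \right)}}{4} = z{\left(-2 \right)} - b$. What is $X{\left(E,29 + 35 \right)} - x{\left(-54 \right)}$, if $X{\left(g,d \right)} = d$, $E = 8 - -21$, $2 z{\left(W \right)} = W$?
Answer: $-148$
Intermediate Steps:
$z{\left(W \right)} = \frac{W}{2}$
$E = 29$ ($E = 8 + 21 = 29$)
$x{\left(b \right)} = -4 - 4 b$ ($x{\left(b \right)} = 4 \left(\frac{1}{2} \left(-2\right) - b\right) = 4 \left(-1 - b\right) = -4 - 4 b$)
$X{\left(E,29 + 35 \right)} - x{\left(-54 \right)} = \left(29 + 35\right) - \left(-4 - -216\right) = 64 - \left(-4 + 216\right) = 64 - 212 = -148$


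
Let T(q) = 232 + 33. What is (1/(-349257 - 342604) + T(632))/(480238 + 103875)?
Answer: 183343164/404125004293 ≈ 0.00045368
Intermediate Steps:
T(q) = 265
(1/(-349257 - 342604) + T(632))/(480238 + 103875) = (1/(-349257 - 342604) + 265)/(480238 + 103875) = (1/(-691861) + 265)/584113 = (-1/691861 + 265)*(1/584113) = (183343164/691861)*(1/584113) = 183343164/404125004293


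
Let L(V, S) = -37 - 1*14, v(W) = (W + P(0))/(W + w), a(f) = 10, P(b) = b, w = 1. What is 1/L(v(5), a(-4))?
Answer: -1/51 ≈ -0.019608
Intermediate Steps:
v(W) = W/(1 + W) (v(W) = (W + 0)/(W + 1) = W/(1 + W))
L(V, S) = -51 (L(V, S) = -37 - 14 = -51)
1/L(v(5), a(-4)) = 1/(-51) = -1/51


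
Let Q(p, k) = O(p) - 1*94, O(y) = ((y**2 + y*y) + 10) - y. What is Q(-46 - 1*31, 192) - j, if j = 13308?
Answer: -1457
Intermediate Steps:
O(y) = 10 - y + 2*y**2 (O(y) = ((y**2 + y**2) + 10) - y = (2*y**2 + 10) - y = (10 + 2*y**2) - y = 10 - y + 2*y**2)
Q(p, k) = -84 - p + 2*p**2 (Q(p, k) = (10 - p + 2*p**2) - 1*94 = (10 - p + 2*p**2) - 94 = -84 - p + 2*p**2)
Q(-46 - 1*31, 192) - j = (-84 - (-46 - 1*31) + 2*(-46 - 1*31)**2) - 1*13308 = (-84 - (-46 - 31) + 2*(-46 - 31)**2) - 13308 = (-84 - 1*(-77) + 2*(-77)**2) - 13308 = (-84 + 77 + 2*5929) - 13308 = (-84 + 77 + 11858) - 13308 = 11851 - 13308 = -1457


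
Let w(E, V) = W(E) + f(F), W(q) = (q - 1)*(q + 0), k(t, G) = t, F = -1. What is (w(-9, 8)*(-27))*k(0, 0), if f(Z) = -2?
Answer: 0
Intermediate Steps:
W(q) = q*(-1 + q) (W(q) = (-1 + q)*q = q*(-1 + q))
w(E, V) = -2 + E*(-1 + E) (w(E, V) = E*(-1 + E) - 2 = -2 + E*(-1 + E))
(w(-9, 8)*(-27))*k(0, 0) = ((-2 - 9*(-1 - 9))*(-27))*0 = ((-2 - 9*(-10))*(-27))*0 = ((-2 + 90)*(-27))*0 = (88*(-27))*0 = -2376*0 = 0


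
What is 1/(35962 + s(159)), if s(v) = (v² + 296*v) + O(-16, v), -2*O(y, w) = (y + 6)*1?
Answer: 1/108312 ≈ 9.2326e-6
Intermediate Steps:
O(y, w) = -3 - y/2 (O(y, w) = -(y + 6)/2 = -(6 + y)/2 = -3 - y/2)
s(v) = 5 + v² + 296*v (s(v) = (v² + 296*v) + (-3 - ½*(-16)) = (v² + 296*v) + (-3 + 8) = (v² + 296*v) + 5 = 5 + v² + 296*v)
1/(35962 + s(159)) = 1/(35962 + (5 + 159² + 296*159)) = 1/(35962 + (5 + 25281 + 47064)) = 1/(35962 + 72350) = 1/108312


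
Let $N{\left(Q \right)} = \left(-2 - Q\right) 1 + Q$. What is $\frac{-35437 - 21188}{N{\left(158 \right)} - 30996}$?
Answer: $\frac{56625}{30998} \approx 1.8267$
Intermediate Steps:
$N{\left(Q \right)} = -2$ ($N{\left(Q \right)} = \left(-2 - Q\right) + Q = -2$)
$\frac{-35437 - 21188}{N{\left(158 \right)} - 30996} = \frac{-35437 - 21188}{-2 - 30996} = - \frac{56625}{-30998} = \left(-56625\right) \left(- \frac{1}{30998}\right) = \frac{56625}{30998}$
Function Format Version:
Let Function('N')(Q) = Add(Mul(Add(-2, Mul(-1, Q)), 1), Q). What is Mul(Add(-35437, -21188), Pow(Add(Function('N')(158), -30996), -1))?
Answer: Rational(56625, 30998) ≈ 1.8267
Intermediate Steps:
Function('N')(Q) = -2 (Function('N')(Q) = Add(Add(-2, Mul(-1, Q)), Q) = -2)
Mul(Add(-35437, -21188), Pow(Add(Function('N')(158), -30996), -1)) = Mul(Add(-35437, -21188), Pow(Add(-2, -30996), -1)) = Mul(-56625, Pow(-30998, -1)) = Mul(-56625, Rational(-1, 30998)) = Rational(56625, 30998)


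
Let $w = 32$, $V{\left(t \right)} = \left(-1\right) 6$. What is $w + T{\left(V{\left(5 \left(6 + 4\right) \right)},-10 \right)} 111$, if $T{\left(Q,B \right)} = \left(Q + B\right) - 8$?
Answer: $-2632$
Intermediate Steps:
$V{\left(t \right)} = -6$
$T{\left(Q,B \right)} = -8 + B + Q$ ($T{\left(Q,B \right)} = \left(B + Q\right) - 8 = -8 + B + Q$)
$w + T{\left(V{\left(5 \left(6 + 4\right) \right)},-10 \right)} 111 = 32 + \left(-8 - 10 - 6\right) 111 = 32 - 2664 = -2632$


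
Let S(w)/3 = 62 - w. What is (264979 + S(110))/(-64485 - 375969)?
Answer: -264835/440454 ≈ -0.60128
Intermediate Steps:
S(w) = 186 - 3*w (S(w) = 3*(62 - w) = 186 - 3*w)
(264979 + S(110))/(-64485 - 375969) = (264979 + (186 - 3*110))/(-64485 - 375969) = (264979 + (186 - 330))/(-440454) = (264979 - 144)*(-1/440454) = 264835*(-1/440454) = -264835/440454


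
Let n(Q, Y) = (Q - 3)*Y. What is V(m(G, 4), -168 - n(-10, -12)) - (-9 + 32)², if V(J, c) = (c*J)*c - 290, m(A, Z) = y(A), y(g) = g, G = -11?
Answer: -1155555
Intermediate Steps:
n(Q, Y) = Y*(-3 + Q) (n(Q, Y) = (-3 + Q)*Y = Y*(-3 + Q))
m(A, Z) = A
V(J, c) = -290 + J*c² (V(J, c) = (J*c)*c - 290 = J*c² - 290 = -290 + J*c²)
V(m(G, 4), -168 - n(-10, -12)) - (-9 + 32)² = (-290 - 11*(-168 - (-12)*(-3 - 10))²) - (-9 + 32)² = (-290 - 11*(-168 - (-12)*(-13))²) - 1*23² = (-290 - 11*(-168 - 1*156)²) - 1*529 = (-290 - 11*(-168 - 156)²) - 529 = (-290 - 11*(-324)²) - 529 = (-290 - 11*104976) - 529 = (-290 - 1154736) - 529 = -1155026 - 529 = -1155555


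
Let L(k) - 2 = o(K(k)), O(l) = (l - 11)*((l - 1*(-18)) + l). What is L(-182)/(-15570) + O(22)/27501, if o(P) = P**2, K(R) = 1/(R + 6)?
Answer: 36358035643/1473736788480 ≈ 0.024671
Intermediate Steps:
K(R) = 1/(6 + R)
O(l) = (-11 + l)*(18 + 2*l) (O(l) = (-11 + l)*((l + 18) + l) = (-11 + l)*((18 + l) + l) = (-11 + l)*(18 + 2*l))
L(k) = 2 + (6 + k)**(-2) (L(k) = 2 + (1/(6 + k))**2 = 2 + (6 + k)**(-2))
L(-182)/(-15570) + O(22)/27501 = (2 + (6 - 182)**(-2))/(-15570) + (-198 - 4*22 + 2*22**2)/27501 = (2 + (-176)**(-2))*(-1/15570) + (-198 - 88 + 2*484)*(1/27501) = (2 + 1/30976)*(-1/15570) + (-198 - 88 + 968)*(1/27501) = (61953/30976)*(-1/15570) + 682*(1/27501) = -20651/160765440 + 682/27501 = 36358035643/1473736788480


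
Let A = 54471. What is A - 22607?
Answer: 31864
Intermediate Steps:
A - 22607 = 54471 - 22607 = 31864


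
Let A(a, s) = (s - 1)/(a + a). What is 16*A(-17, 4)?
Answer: -24/17 ≈ -1.4118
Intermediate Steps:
A(a, s) = (-1 + s)/(2*a) (A(a, s) = (-1 + s)/((2*a)) = (-1 + s)*(1/(2*a)) = (-1 + s)/(2*a))
16*A(-17, 4) = 16*((½)*(-1 + 4)/(-17)) = 16*((½)*(-1/17)*3) = 16*(-3/34) = -24/17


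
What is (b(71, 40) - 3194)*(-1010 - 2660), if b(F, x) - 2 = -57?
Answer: 11923830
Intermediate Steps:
b(F, x) = -55 (b(F, x) = 2 - 57 = -55)
(b(71, 40) - 3194)*(-1010 - 2660) = (-55 - 3194)*(-1010 - 2660) = -3249*(-3670) = 11923830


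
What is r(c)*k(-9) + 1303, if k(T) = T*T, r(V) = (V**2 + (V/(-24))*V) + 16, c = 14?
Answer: 35627/2 ≈ 17814.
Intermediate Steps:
r(V) = 16 + 23*V**2/24 (r(V) = (V**2 + (V*(-1/24))*V) + 16 = (V**2 + (-V/24)*V) + 16 = (V**2 - V**2/24) + 16 = 23*V**2/24 + 16 = 16 + 23*V**2/24)
k(T) = T**2
r(c)*k(-9) + 1303 = (16 + (23/24)*14**2)*(-9)**2 + 1303 = (16 + (23/24)*196)*81 + 1303 = (16 + 1127/6)*81 + 1303 = (1223/6)*81 + 1303 = 33021/2 + 1303 = 35627/2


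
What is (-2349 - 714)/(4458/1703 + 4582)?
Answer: -5216289/7807604 ≈ -0.66810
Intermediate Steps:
(-2349 - 714)/(4458/1703 + 4582) = -3063/(4458*(1/1703) + 4582) = -3063/(4458/1703 + 4582) = -3063/7807604/1703 = -3063*1703/7807604 = -5216289/7807604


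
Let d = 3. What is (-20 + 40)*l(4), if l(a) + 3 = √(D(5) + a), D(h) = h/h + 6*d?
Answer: -60 + 20*√23 ≈ 35.917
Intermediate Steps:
D(h) = 19 (D(h) = h/h + 6*3 = 1 + 18 = 19)
l(a) = -3 + √(19 + a)
(-20 + 40)*l(4) = (-20 + 40)*(-3 + √(19 + 4)) = 20*(-3 + √23) = -60 + 20*√23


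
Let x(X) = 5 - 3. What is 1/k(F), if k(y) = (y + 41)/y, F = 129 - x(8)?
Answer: 127/168 ≈ 0.75595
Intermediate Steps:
x(X) = 2
F = 127 (F = 129 - 1*2 = 129 - 2 = 127)
k(y) = (41 + y)/y
1/k(F) = 1/((41 + 127)/127) = 1/((1/127)*168) = 1/(168/127) = 127/168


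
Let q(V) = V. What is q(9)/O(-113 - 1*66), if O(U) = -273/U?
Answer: 537/91 ≈ 5.9011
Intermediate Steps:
q(9)/O(-113 - 1*66) = 9/((-273/(-113 - 1*66))) = 9/((-273/(-113 - 66))) = 9/((-273/(-179))) = 9/((-273*(-1/179))) = 9/(273/179) = 9*(179/273) = 537/91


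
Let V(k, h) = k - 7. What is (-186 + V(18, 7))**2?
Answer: 30625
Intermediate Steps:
V(k, h) = -7 + k
(-186 + V(18, 7))**2 = (-186 + (-7 + 18))**2 = (-186 + 11)**2 = (-175)**2 = 30625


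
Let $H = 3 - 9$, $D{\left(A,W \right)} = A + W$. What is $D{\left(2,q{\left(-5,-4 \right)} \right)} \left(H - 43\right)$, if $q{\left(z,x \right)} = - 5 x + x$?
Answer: $-882$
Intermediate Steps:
$q{\left(z,x \right)} = - 4 x$
$H = -6$ ($H = 3 - 9 = -6$)
$D{\left(2,q{\left(-5,-4 \right)} \right)} \left(H - 43\right) = \left(2 - -16\right) \left(-6 - 43\right) = \left(2 + 16\right) \left(-49\right) = 18 \left(-49\right) = -882$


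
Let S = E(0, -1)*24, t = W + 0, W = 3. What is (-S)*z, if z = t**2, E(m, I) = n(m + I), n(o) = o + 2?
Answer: -216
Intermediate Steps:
n(o) = 2 + o
E(m, I) = 2 + I + m (E(m, I) = 2 + (m + I) = 2 + (I + m) = 2 + I + m)
t = 3 (t = 3 + 0 = 3)
S = 24 (S = (2 - 1 + 0)*24 = 1*24 = 24)
z = 9 (z = 3**2 = 9)
(-S)*z = -1*24*9 = -24*9 = -216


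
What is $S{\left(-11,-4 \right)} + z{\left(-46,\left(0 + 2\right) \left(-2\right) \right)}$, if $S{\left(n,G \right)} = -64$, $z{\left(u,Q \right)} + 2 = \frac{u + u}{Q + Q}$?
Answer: $- \frac{109}{2} \approx -54.5$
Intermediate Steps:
$z{\left(u,Q \right)} = -2 + \frac{u}{Q}$ ($z{\left(u,Q \right)} = -2 + \frac{u + u}{Q + Q} = -2 + \frac{2 u}{2 Q} = -2 + 2 u \frac{1}{2 Q} = -2 + \frac{u}{Q}$)
$S{\left(-11,-4 \right)} + z{\left(-46,\left(0 + 2\right) \left(-2\right) \right)} = -64 - \left(2 + \frac{46}{\left(0 + 2\right) \left(-2\right)}\right) = -64 - \left(2 + \frac{46}{2 \left(-2\right)}\right) = -64 - \left(2 + \frac{46}{-4}\right) = -64 - - \frac{19}{2} = -64 + \left(-2 + \frac{23}{2}\right) = -64 + \frac{19}{2} = - \frac{109}{2}$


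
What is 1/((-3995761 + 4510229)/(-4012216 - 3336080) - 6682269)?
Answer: -1837074/12275822769523 ≈ -1.4965e-7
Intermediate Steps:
1/((-3995761 + 4510229)/(-4012216 - 3336080) - 6682269) = 1/(514468/(-7348296) - 6682269) = 1/(514468*(-1/7348296) - 6682269) = 1/(-128617/1837074 - 6682269) = 1/(-12275822769523/1837074) = -1837074/12275822769523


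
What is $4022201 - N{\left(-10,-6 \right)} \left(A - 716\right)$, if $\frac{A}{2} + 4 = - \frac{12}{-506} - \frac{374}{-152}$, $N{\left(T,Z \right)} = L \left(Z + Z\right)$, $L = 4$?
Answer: $\frac{19168813751}{4807} \approx 3.9877 \cdot 10^{6}$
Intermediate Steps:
$N{\left(T,Z \right)} = 8 Z$ ($N{\left(T,Z \right)} = 4 \left(Z + Z\right) = 4 \cdot 2 Z = 8 Z$)
$A = - \frac{29145}{9614}$ ($A = -8 + 2 \left(- \frac{12}{-506} - \frac{374}{-152}\right) = -8 + 2 \left(\left(-12\right) \left(- \frac{1}{506}\right) - - \frac{187}{76}\right) = -8 + 2 \left(\frac{6}{253} + \frac{187}{76}\right) = -8 + 2 \cdot \frac{47767}{19228} = -8 + \frac{47767}{9614} = - \frac{29145}{9614} \approx -3.0315$)
$4022201 - N{\left(-10,-6 \right)} \left(A - 716\right) = 4022201 - 8 \left(-6\right) \left(- \frac{29145}{9614} - 716\right) = 4022201 - \left(-48\right) \left(- \frac{6912769}{9614}\right) = 4022201 - \frac{165906456}{4807} = \frac{19168813751}{4807}$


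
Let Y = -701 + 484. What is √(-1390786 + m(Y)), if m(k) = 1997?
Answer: I*√1388789 ≈ 1178.5*I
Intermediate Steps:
Y = -217
√(-1390786 + m(Y)) = √(-1390786 + 1997) = √(-1388789) = I*√1388789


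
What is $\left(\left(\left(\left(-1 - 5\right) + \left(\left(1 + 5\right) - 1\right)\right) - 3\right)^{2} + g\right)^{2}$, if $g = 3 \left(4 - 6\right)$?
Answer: $100$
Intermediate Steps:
$g = -6$ ($g = 3 \left(-2\right) = -6$)
$\left(\left(\left(\left(-1 - 5\right) + \left(\left(1 + 5\right) - 1\right)\right) - 3\right)^{2} + g\right)^{2} = \left(\left(\left(\left(-1 - 5\right) + \left(\left(1 + 5\right) - 1\right)\right) - 3\right)^{2} - 6\right)^{2} = \left(\left(\left(-6 + \left(6 - 1\right)\right) - 3\right)^{2} - 6\right)^{2} = \left(\left(\left(-6 + 5\right) - 3\right)^{2} - 6\right)^{2} = \left(\left(-1 - 3\right)^{2} - 6\right)^{2} = \left(\left(-4\right)^{2} - 6\right)^{2} = \left(16 - 6\right)^{2} = 10^{2} = 100$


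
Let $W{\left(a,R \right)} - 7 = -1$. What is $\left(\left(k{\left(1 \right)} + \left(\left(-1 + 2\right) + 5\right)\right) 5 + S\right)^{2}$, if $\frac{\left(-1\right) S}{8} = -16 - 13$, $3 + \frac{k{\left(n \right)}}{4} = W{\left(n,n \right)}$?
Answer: $103684$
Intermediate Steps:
$W{\left(a,R \right)} = 6$ ($W{\left(a,R \right)} = 7 - 1 = 6$)
$k{\left(n \right)} = 12$ ($k{\left(n \right)} = -12 + 4 \cdot 6 = -12 + 24 = 12$)
$S = 232$ ($S = - 8 \left(-16 - 13\right) = \left(-8\right) \left(-29\right) = 232$)
$\left(\left(k{\left(1 \right)} + \left(\left(-1 + 2\right) + 5\right)\right) 5 + S\right)^{2} = \left(\left(12 + \left(\left(-1 + 2\right) + 5\right)\right) 5 + 232\right)^{2} = \left(\left(12 + \left(1 + 5\right)\right) 5 + 232\right)^{2} = \left(\left(12 + 6\right) 5 + 232\right)^{2} = \left(18 \cdot 5 + 232\right)^{2} = \left(90 + 232\right)^{2} = 322^{2} = 103684$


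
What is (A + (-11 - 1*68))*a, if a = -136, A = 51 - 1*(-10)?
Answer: 2448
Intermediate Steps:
A = 61 (A = 51 + 10 = 61)
(A + (-11 - 1*68))*a = (61 + (-11 - 1*68))*(-136) = (61 + (-11 - 68))*(-136) = (61 - 79)*(-136) = -18*(-136) = 2448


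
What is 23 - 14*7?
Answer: -75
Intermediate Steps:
23 - 14*7 = 23 - 98 = -75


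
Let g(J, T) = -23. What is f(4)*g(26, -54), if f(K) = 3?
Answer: -69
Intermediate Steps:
f(4)*g(26, -54) = 3*(-23) = -69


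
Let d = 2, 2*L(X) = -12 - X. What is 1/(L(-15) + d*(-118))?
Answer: -2/469 ≈ -0.0042644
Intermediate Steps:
L(X) = -6 - X/2 (L(X) = (-12 - X)/2 = -6 - X/2)
1/(L(-15) + d*(-118)) = 1/((-6 - 1/2*(-15)) + 2*(-118)) = 1/((-6 + 15/2) - 236) = 1/(3/2 - 236) = 1/(-469/2) = -2/469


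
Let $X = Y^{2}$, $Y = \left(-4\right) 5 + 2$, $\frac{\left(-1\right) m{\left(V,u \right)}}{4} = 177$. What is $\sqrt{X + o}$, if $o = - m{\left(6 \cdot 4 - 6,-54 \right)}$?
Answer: $2 \sqrt{258} \approx 32.125$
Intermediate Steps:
$m{\left(V,u \right)} = -708$ ($m{\left(V,u \right)} = \left(-4\right) 177 = -708$)
$Y = -18$ ($Y = -20 + 2 = -18$)
$o = 708$ ($o = \left(-1\right) \left(-708\right) = 708$)
$X = 324$ ($X = \left(-18\right)^{2} = 324$)
$\sqrt{X + o} = \sqrt{324 + 708} = \sqrt{1032} = 2 \sqrt{258}$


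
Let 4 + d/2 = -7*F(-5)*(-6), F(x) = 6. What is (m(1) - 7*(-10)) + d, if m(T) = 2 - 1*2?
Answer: 566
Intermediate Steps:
d = 496 (d = -8 + 2*(-7*6*(-6)) = -8 + 2*(-42*(-6)) = -8 + 2*252 = -8 + 504 = 496)
m(T) = 0 (m(T) = 2 - 2 = 0)
(m(1) - 7*(-10)) + d = (0 - 7*(-10)) + 496 = (0 + 70) + 496 = 70 + 496 = 566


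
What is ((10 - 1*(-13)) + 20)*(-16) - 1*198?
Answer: -886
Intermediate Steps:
((10 - 1*(-13)) + 20)*(-16) - 1*198 = ((10 + 13) + 20)*(-16) - 198 = (23 + 20)*(-16) - 198 = 43*(-16) - 198 = -688 - 198 = -886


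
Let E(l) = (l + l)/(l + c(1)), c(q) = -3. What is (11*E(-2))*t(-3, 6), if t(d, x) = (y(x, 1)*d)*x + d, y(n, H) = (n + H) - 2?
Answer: -4092/5 ≈ -818.40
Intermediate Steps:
y(n, H) = -2 + H + n (y(n, H) = (H + n) - 2 = -2 + H + n)
E(l) = 2*l/(-3 + l) (E(l) = (l + l)/(l - 3) = (2*l)/(-3 + l) = 2*l/(-3 + l))
t(d, x) = d + d*x*(-1 + x) (t(d, x) = ((-2 + 1 + x)*d)*x + d = ((-1 + x)*d)*x + d = (d*(-1 + x))*x + d = d*x*(-1 + x) + d = d + d*x*(-1 + x))
(11*E(-2))*t(-3, 6) = (11*(2*(-2)/(-3 - 2)))*(-3*(1 + 6*(-1 + 6))) = (11*(2*(-2)/(-5)))*(-3*(1 + 6*5)) = (11*(2*(-2)*(-⅕)))*(-3*(1 + 30)) = (11*(⅘))*(-3*31) = (44/5)*(-93) = -4092/5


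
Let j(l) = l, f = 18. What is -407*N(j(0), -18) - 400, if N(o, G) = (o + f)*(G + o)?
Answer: 131468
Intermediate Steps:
N(o, G) = (18 + o)*(G + o) (N(o, G) = (o + 18)*(G + o) = (18 + o)*(G + o))
-407*N(j(0), -18) - 400 = -407*(0² + 18*(-18) + 18*0 - 18*0) - 400 = -407*(0 - 324 + 0 + 0) - 400 = -407*(-324) - 400 = 131868 - 400 = 131468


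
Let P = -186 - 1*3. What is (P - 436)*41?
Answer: -25625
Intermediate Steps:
P = -189 (P = -186 - 3 = -189)
(P - 436)*41 = (-189 - 436)*41 = -625*41 = -25625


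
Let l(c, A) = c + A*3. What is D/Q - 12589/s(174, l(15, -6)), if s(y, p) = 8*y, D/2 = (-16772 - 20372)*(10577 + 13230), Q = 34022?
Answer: -1231141945015/23679312 ≈ -51992.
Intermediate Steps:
D = -1768574416 (D = 2*((-16772 - 20372)*(10577 + 13230)) = 2*(-37144*23807) = 2*(-884287208) = -1768574416)
l(c, A) = c + 3*A
D/Q - 12589/s(174, l(15, -6)) = -1768574416/34022 - 12589/(8*174) = -1768574416*1/34022 - 12589/1392 = -884287208/17011 - 12589*1/1392 = -884287208/17011 - 12589/1392 = -1231141945015/23679312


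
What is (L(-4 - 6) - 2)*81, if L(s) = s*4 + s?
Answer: -4212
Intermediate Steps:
L(s) = 5*s (L(s) = 4*s + s = 5*s)
(L(-4 - 6) - 2)*81 = (5*(-4 - 6) - 2)*81 = (5*(-10) - 2)*81 = (-50 - 2)*81 = -52*81 = -4212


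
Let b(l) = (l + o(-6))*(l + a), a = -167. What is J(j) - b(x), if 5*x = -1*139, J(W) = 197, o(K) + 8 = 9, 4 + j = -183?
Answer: -125591/25 ≈ -5023.6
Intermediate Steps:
j = -187 (j = -4 - 183 = -187)
o(K) = 1 (o(K) = -8 + 9 = 1)
x = -139/5 (x = (-1*139)/5 = (⅕)*(-139) = -139/5 ≈ -27.800)
b(l) = (1 + l)*(-167 + l) (b(l) = (l + 1)*(l - 167) = (1 + l)*(-167 + l))
J(j) - b(x) = 197 - (-167 + (-139/5)² - 166*(-139/5)) = 197 - (-167 + 19321/25 + 23074/5) = 197 - 1*130516/25 = 197 - 130516/25 = -125591/25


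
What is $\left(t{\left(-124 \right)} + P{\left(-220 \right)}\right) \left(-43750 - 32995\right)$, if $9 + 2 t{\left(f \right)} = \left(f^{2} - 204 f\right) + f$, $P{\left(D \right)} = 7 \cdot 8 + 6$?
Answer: $- \frac{3120681935}{2} \approx -1.5603 \cdot 10^{9}$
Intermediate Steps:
$P{\left(D \right)} = 62$ ($P{\left(D \right)} = 56 + 6 = 62$)
$t{\left(f \right)} = - \frac{9}{2} + \frac{f^{2}}{2} - \frac{203 f}{2}$ ($t{\left(f \right)} = - \frac{9}{2} + \frac{\left(f^{2} - 204 f\right) + f}{2} = - \frac{9}{2} + \frac{f^{2} - 203 f}{2} = - \frac{9}{2} + \left(\frac{f^{2}}{2} - \frac{203 f}{2}\right) = - \frac{9}{2} + \frac{f^{2}}{2} - \frac{203 f}{2}$)
$\left(t{\left(-124 \right)} + P{\left(-220 \right)}\right) \left(-43750 - 32995\right) = \left(\left(- \frac{9}{2} + \frac{\left(-124\right)^{2}}{2} - -12586\right) + 62\right) \left(-43750 - 32995\right) = \left(\left(- \frac{9}{2} + \frac{1}{2} \cdot 15376 + 12586\right) + 62\right) \left(-76745\right) = \left(\left(- \frac{9}{2} + 7688 + 12586\right) + 62\right) \left(-76745\right) = \left(\frac{40539}{2} + 62\right) \left(-76745\right) = \frac{40663}{2} \left(-76745\right) = - \frac{3120681935}{2}$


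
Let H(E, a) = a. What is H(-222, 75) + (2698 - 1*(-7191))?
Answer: 9964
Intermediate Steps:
H(-222, 75) + (2698 - 1*(-7191)) = 75 + (2698 - 1*(-7191)) = 75 + (2698 + 7191) = 75 + 9889 = 9964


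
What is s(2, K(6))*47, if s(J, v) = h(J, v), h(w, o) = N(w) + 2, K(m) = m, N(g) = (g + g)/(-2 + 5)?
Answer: 470/3 ≈ 156.67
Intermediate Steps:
N(g) = 2*g/3 (N(g) = (2*g)/3 = (2*g)*(⅓) = 2*g/3)
h(w, o) = 2 + 2*w/3 (h(w, o) = 2*w/3 + 2 = 2 + 2*w/3)
s(J, v) = 2 + 2*J/3
s(2, K(6))*47 = (2 + (⅔)*2)*47 = (2 + 4/3)*47 = (10/3)*47 = 470/3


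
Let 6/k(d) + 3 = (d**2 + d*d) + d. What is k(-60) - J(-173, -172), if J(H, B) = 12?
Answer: -28546/2379 ≈ -11.999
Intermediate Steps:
k(d) = 6/(-3 + d + 2*d**2) (k(d) = 6/(-3 + ((d**2 + d*d) + d)) = 6/(-3 + ((d**2 + d**2) + d)) = 6/(-3 + (2*d**2 + d)) = 6/(-3 + (d + 2*d**2)) = 6/(-3 + d + 2*d**2))
k(-60) - J(-173, -172) = 6/(-3 - 60 + 2*(-60)**2) - 1*12 = 6/(-3 - 60 + 2*3600) - 12 = 6/(-3 - 60 + 7200) - 12 = 6/7137 - 12 = 6*(1/7137) - 12 = 2/2379 - 12 = -28546/2379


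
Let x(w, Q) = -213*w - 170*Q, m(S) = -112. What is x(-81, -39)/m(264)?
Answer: -23883/112 ≈ -213.24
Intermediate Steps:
x(-81, -39)/m(264) = (-213*(-81) - 170*(-39))/(-112) = (17253 + 6630)*(-1/112) = 23883*(-1/112) = -23883/112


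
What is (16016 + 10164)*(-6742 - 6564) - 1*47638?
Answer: -348398718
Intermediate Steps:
(16016 + 10164)*(-6742 - 6564) - 1*47638 = 26180*(-13306) - 47638 = -348351080 - 47638 = -348398718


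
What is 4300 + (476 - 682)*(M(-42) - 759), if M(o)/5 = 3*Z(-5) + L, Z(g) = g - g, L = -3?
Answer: 163744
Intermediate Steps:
Z(g) = 0
M(o) = -15 (M(o) = 5*(3*0 - 3) = 5*(0 - 3) = 5*(-3) = -15)
4300 + (476 - 682)*(M(-42) - 759) = 4300 + (476 - 682)*(-15 - 759) = 4300 - 206*(-774) = 4300 + 159444 = 163744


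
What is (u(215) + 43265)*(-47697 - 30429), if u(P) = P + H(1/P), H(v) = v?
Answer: -730337551326/215 ≈ -3.3969e+9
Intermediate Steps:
u(P) = P + 1/P
(u(215) + 43265)*(-47697 - 30429) = ((215 + 1/215) + 43265)*(-47697 - 30429) = ((215 + 1/215) + 43265)*(-78126) = (46226/215 + 43265)*(-78126) = (9348201/215)*(-78126) = -730337551326/215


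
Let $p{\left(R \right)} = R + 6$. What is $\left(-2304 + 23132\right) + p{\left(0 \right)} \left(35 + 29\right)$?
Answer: $21212$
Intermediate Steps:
$p{\left(R \right)} = 6 + R$
$\left(-2304 + 23132\right) + p{\left(0 \right)} \left(35 + 29\right) = \left(-2304 + 23132\right) + \left(6 + 0\right) \left(35 + 29\right) = 20828 + 6 \cdot 64 = 20828 + 384 = 21212$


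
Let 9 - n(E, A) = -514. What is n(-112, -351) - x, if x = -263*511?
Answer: 134916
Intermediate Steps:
n(E, A) = 523 (n(E, A) = 9 - 1*(-514) = 9 + 514 = 523)
x = -134393
n(-112, -351) - x = 523 - 1*(-134393) = 523 + 134393 = 134916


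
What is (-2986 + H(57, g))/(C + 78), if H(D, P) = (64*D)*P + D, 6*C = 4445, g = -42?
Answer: -55110/289 ≈ -190.69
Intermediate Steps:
C = 4445/6 (C = (⅙)*4445 = 4445/6 ≈ 740.83)
H(D, P) = D + 64*D*P (H(D, P) = 64*D*P + D = D + 64*D*P)
(-2986 + H(57, g))/(C + 78) = (-2986 + 57*(1 + 64*(-42)))/(4445/6 + 78) = (-2986 + 57*(1 - 2688))/(4913/6) = (-2986 + 57*(-2687))*(6/4913) = (-2986 - 153159)*(6/4913) = -156145*6/4913 = -55110/289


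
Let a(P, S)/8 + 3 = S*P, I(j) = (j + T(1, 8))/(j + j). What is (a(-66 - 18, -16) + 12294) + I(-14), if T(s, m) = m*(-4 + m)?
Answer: 322299/14 ≈ 23021.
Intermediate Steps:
I(j) = (32 + j)/(2*j) (I(j) = (j + 8*(-4 + 8))/(j + j) = (j + 8*4)/((2*j)) = (j + 32)*(1/(2*j)) = (32 + j)*(1/(2*j)) = (32 + j)/(2*j))
a(P, S) = -24 + 8*P*S (a(P, S) = -24 + 8*(S*P) = -24 + 8*(P*S) = -24 + 8*P*S)
(a(-66 - 18, -16) + 12294) + I(-14) = ((-24 + 8*(-66 - 18)*(-16)) + 12294) + (½)*(32 - 14)/(-14) = ((-24 + 8*(-84)*(-16)) + 12294) + (½)*(-1/14)*18 = ((-24 + 10752) + 12294) - 9/14 = (10728 + 12294) - 9/14 = 23022 - 9/14 = 322299/14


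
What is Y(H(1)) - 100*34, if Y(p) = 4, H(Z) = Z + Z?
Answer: -3396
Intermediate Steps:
H(Z) = 2*Z
Y(H(1)) - 100*34 = 4 - 100*34 = 4 - 3400 = -3396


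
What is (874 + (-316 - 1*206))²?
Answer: 123904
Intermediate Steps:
(874 + (-316 - 1*206))² = (874 + (-316 - 206))² = (874 - 522)² = 352² = 123904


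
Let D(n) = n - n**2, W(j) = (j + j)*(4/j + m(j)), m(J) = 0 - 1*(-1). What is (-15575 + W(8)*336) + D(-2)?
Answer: -7517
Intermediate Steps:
m(J) = 1 (m(J) = 0 + 1 = 1)
W(j) = 2*j*(1 + 4/j) (W(j) = (j + j)*(4/j + 1) = (2*j)*(1 + 4/j) = 2*j*(1 + 4/j))
(-15575 + W(8)*336) + D(-2) = (-15575 + (8 + 2*8)*336) - 2*(1 - 1*(-2)) = (-15575 + (8 + 16)*336) - 2*(1 + 2) = (-15575 + 24*336) - 2*3 = (-15575 + 8064) - 6 = -7511 - 6 = -7517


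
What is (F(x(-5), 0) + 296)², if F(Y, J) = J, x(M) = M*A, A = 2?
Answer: 87616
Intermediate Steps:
x(M) = 2*M (x(M) = M*2 = 2*M)
(F(x(-5), 0) + 296)² = (0 + 296)² = 296² = 87616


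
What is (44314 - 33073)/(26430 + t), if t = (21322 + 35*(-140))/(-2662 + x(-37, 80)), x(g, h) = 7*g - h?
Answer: 3748249/8811112 ≈ 0.42540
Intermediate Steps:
x(g, h) = -h + 7*g
t = -16422/3001 (t = (21322 + 35*(-140))/(-2662 + (-1*80 + 7*(-37))) = (21322 - 4900)/(-2662 + (-80 - 259)) = 16422/(-2662 - 339) = 16422/(-3001) = 16422*(-1/3001) = -16422/3001 ≈ -5.4722)
(44314 - 33073)/(26430 + t) = (44314 - 33073)/(26430 - 16422/3001) = 11241/(79300008/3001) = 11241*(3001/79300008) = 3748249/8811112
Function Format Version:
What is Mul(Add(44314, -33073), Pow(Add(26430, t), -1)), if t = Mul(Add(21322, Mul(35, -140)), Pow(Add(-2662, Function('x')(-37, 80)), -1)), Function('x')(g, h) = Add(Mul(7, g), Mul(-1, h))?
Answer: Rational(3748249, 8811112) ≈ 0.42540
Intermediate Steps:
Function('x')(g, h) = Add(Mul(-1, h), Mul(7, g))
t = Rational(-16422, 3001) (t = Mul(Add(21322, Mul(35, -140)), Pow(Add(-2662, Add(Mul(-1, 80), Mul(7, -37))), -1)) = Mul(Add(21322, -4900), Pow(Add(-2662, Add(-80, -259)), -1)) = Mul(16422, Pow(Add(-2662, -339), -1)) = Mul(16422, Pow(-3001, -1)) = Mul(16422, Rational(-1, 3001)) = Rational(-16422, 3001) ≈ -5.4722)
Mul(Add(44314, -33073), Pow(Add(26430, t), -1)) = Mul(Add(44314, -33073), Pow(Add(26430, Rational(-16422, 3001)), -1)) = Mul(11241, Pow(Rational(79300008, 3001), -1)) = Mul(11241, Rational(3001, 79300008)) = Rational(3748249, 8811112)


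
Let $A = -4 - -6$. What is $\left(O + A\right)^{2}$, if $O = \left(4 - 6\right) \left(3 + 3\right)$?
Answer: $100$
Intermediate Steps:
$O = -12$ ($O = \left(-2\right) 6 = -12$)
$A = 2$ ($A = -4 + 6 = 2$)
$\left(O + A\right)^{2} = \left(-12 + 2\right)^{2} = \left(-10\right)^{2} = 100$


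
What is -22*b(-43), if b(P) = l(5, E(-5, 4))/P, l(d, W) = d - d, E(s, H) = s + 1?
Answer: 0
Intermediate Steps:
E(s, H) = 1 + s
l(d, W) = 0
b(P) = 0 (b(P) = 0/P = 0)
-22*b(-43) = -22*0 = 0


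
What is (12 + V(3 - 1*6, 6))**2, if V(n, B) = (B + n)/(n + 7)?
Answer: 2601/16 ≈ 162.56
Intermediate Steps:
V(n, B) = (B + n)/(7 + n)
(12 + V(3 - 1*6, 6))**2 = (12 + (6 + (3 - 1*6))/(7 + (3 - 1*6)))**2 = (12 + (6 + (3 - 6))/(7 + (3 - 6)))**2 = (12 + (6 - 3)/(7 - 3))**2 = (12 + 3/4)**2 = (51/4)**2 = 2601/16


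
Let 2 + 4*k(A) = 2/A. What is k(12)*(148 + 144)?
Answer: -803/6 ≈ -133.83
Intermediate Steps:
k(A) = -½ + 1/(2*A) (k(A) = -½ + (2/A)/4 = -½ + 1/(2*A))
k(12)*(148 + 144) = ((½)*(1 - 1*12)/12)*(148 + 144) = ((½)*(1/12)*(1 - 12))*292 = ((½)*(1/12)*(-11))*292 = -11/24*292 = -803/6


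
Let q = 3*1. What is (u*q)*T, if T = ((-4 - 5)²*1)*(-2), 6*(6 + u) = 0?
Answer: 2916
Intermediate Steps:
u = -6 (u = -6 + (⅙)*0 = -6 + 0 = -6)
T = -162 (T = ((-9)²*1)*(-2) = (81*1)*(-2) = 81*(-2) = -162)
q = 3
(u*q)*T = -6*3*(-162) = -18*(-162) = 2916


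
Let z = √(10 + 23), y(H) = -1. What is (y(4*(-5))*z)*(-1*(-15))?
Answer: -15*√33 ≈ -86.168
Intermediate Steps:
z = √33 ≈ 5.7446
(y(4*(-5))*z)*(-1*(-15)) = (-√33)*(-1*(-15)) = -√33*15 = -15*√33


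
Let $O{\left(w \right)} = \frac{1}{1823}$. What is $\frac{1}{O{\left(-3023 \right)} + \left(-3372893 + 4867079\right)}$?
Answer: $\frac{1823}{2723901079} \approx 6.6926 \cdot 10^{-7}$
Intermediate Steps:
$O{\left(w \right)} = \frac{1}{1823}$
$\frac{1}{O{\left(-3023 \right)} + \left(-3372893 + 4867079\right)} = \frac{1}{\frac{1}{1823} + \left(-3372893 + 4867079\right)} = \frac{1}{\frac{1}{1823} + 1494186} = \frac{1}{\frac{2723901079}{1823}} = \frac{1823}{2723901079}$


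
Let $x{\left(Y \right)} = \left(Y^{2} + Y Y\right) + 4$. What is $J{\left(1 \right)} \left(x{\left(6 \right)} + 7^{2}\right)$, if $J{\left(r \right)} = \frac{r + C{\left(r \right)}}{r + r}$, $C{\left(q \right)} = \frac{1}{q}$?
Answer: $125$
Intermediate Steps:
$J{\left(r \right)} = \frac{r + \frac{1}{r}}{2 r}$ ($J{\left(r \right)} = \frac{r + \frac{1}{r}}{r + r} = \frac{r + \frac{1}{r}}{2 r}$)
$x{\left(Y \right)} = 4 + 2 Y^{2}$ ($x{\left(Y \right)} = \left(Y^{2} + Y^{2}\right) + 4 = 2 Y^{2} + 4 = 4 + 2 Y^{2}$)
$J{\left(1 \right)} \left(x{\left(6 \right)} + 7^{2}\right) = \frac{1 + 1^{2}}{2 \cdot 1} \left(\left(4 + 2 \cdot 6^{2}\right) + 7^{2}\right) = \frac{1}{2} \cdot 1 \left(1 + 1\right) \left(\left(4 + 2 \cdot 36\right) + 49\right) = \frac{1}{2} \cdot 1 \cdot 2 \left(\left(4 + 72\right) + 49\right) = 1 \left(76 + 49\right) = 1 \cdot 125 = 125$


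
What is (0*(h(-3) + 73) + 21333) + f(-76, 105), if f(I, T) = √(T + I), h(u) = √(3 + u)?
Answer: 21333 + √29 ≈ 21338.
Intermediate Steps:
f(I, T) = √(I + T)
(0*(h(-3) + 73) + 21333) + f(-76, 105) = (0*(√(3 - 3) + 73) + 21333) + √(-76 + 105) = (0*(√0 + 73) + 21333) + √29 = (0*(0 + 73) + 21333) + √29 = (0*73 + 21333) + √29 = (0 + 21333) + √29 = 21333 + √29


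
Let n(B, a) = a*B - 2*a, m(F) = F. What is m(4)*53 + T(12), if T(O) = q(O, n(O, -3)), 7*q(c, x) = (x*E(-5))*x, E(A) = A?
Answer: -3016/7 ≈ -430.86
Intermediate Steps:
n(B, a) = -2*a + B*a (n(B, a) = B*a - 2*a = -2*a + B*a)
q(c, x) = -5*x²/7 (q(c, x) = ((x*(-5))*x)/7 = ((-5*x)*x)/7 = (-5*x²)/7 = -5*x²/7)
T(O) = -5*(6 - 3*O)²/7 (T(O) = -5*9*(-2 + O)²/7 = -5*(6 - 3*O)²/7)
m(4)*53 + T(12) = 4*53 - 45*(-2 + 12)²/7 = 212 - 45/7*10² = 212 - 45/7*100 = 212 - 4500/7 = -3016/7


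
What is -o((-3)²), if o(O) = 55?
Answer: -55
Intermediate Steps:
-o((-3)²) = -1*55 = -55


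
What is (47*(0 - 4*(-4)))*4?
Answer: 3008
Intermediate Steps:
(47*(0 - 4*(-4)))*4 = (47*(0 + 16))*4 = (47*16)*4 = 752*4 = 3008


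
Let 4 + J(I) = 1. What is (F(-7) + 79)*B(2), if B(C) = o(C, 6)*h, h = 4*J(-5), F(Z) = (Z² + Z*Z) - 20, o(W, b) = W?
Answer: -3768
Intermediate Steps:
J(I) = -3 (J(I) = -4 + 1 = -3)
F(Z) = -20 + 2*Z² (F(Z) = (Z² + Z²) - 20 = 2*Z² - 20 = -20 + 2*Z²)
h = -12 (h = 4*(-3) = -12)
B(C) = -12*C (B(C) = C*(-12) = -12*C)
(F(-7) + 79)*B(2) = ((-20 + 2*(-7)²) + 79)*(-12*2) = ((-20 + 2*49) + 79)*(-24) = ((-20 + 98) + 79)*(-24) = (78 + 79)*(-24) = 157*(-24) = -3768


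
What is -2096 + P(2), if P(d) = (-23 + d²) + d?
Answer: -2113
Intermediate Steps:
P(d) = -23 + d + d²
-2096 + P(2) = -2096 + (-23 + 2 + 2²) = -2096 + (-23 + 2 + 4) = -2096 - 17 = -2113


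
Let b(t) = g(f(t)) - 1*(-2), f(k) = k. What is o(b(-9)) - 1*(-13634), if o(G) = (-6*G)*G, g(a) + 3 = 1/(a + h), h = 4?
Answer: 340634/25 ≈ 13625.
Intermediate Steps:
g(a) = -3 + 1/(4 + a) (g(a) = -3 + 1/(a + 4) = -3 + 1/(4 + a))
b(t) = 2 + (-11 - 3*t)/(4 + t) (b(t) = (-11 - 3*t)/(4 + t) - 1*(-2) = (-11 - 3*t)/(4 + t) + 2 = 2 + (-11 - 3*t)/(4 + t))
o(G) = -6*G² (o(G) = (-6*G)*G = -6*G²)
o(b(-9)) - 1*(-13634) = -6*(-3 - 1*(-9))²/(4 - 9)² - 1*(-13634) = -6*(-3 + 9)²/25 + 13634 = -6*(-⅕*6)² + 13634 = -6*(-6/5)² + 13634 = -6*36/25 + 13634 = -216/25 + 13634 = 340634/25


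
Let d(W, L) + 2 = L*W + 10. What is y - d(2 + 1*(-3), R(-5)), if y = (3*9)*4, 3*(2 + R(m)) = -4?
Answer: 290/3 ≈ 96.667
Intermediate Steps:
R(m) = -10/3 (R(m) = -2 + (⅓)*(-4) = -2 - 4/3 = -10/3)
y = 108 (y = 27*4 = 108)
d(W, L) = 8 + L*W (d(W, L) = -2 + (L*W + 10) = -2 + (10 + L*W) = 8 + L*W)
y - d(2 + 1*(-3), R(-5)) = 108 - (8 - 10*(2 + 1*(-3))/3) = 108 - (8 - 10*(2 - 3)/3) = 108 - (8 - 10/3*(-1)) = 108 - (8 + 10/3) = 108 - 1*34/3 = 108 - 34/3 = 290/3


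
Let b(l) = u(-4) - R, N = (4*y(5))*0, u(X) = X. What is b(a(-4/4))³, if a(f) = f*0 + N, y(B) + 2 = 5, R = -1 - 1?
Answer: -8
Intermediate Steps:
R = -2
y(B) = 3 (y(B) = -2 + 5 = 3)
N = 0 (N = (4*3)*0 = 12*0 = 0)
a(f) = 0 (a(f) = f*0 + 0 = 0 + 0 = 0)
b(l) = -2 (b(l) = -4 - 1*(-2) = -4 + 2 = -2)
b(a(-4/4))³ = (-2)³ = -8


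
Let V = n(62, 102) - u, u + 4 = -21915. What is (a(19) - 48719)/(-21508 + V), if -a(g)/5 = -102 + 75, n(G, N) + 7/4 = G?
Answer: -194336/1885 ≈ -103.10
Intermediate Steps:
u = -21919 (u = -4 - 21915 = -21919)
n(G, N) = -7/4 + G
a(g) = 135 (a(g) = -5*(-102 + 75) = -5*(-27) = 135)
V = 87917/4 (V = (-7/4 + 62) - 1*(-21919) = 241/4 + 21919 = 87917/4 ≈ 21979.)
(a(19) - 48719)/(-21508 + V) = (135 - 48719)/(-21508 + 87917/4) = -48584/1885/4 = -48584*4/1885 = -194336/1885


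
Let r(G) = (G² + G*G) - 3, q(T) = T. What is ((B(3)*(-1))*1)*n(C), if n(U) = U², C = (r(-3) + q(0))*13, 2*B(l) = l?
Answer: -114075/2 ≈ -57038.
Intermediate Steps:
r(G) = -3 + 2*G² (r(G) = (G² + G²) - 3 = 2*G² - 3 = -3 + 2*G²)
B(l) = l/2
C = 195 (C = ((-3 + 2*(-3)²) + 0)*13 = ((-3 + 2*9) + 0)*13 = ((-3 + 18) + 0)*13 = (15 + 0)*13 = 15*13 = 195)
((B(3)*(-1))*1)*n(C) = ((((½)*3)*(-1))*1)*195² = (((3/2)*(-1))*1)*38025 = -3/2*1*38025 = -3/2*38025 = -114075/2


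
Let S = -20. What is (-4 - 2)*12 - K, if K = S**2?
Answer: -472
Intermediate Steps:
K = 400 (K = (-20)**2 = 400)
(-4 - 2)*12 - K = (-4 - 2)*12 - 1*400 = -6*12 - 400 = -72 - 400 = -472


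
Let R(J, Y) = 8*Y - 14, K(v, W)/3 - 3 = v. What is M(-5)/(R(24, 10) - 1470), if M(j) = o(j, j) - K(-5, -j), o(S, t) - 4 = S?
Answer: -5/1404 ≈ -0.0035613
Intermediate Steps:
o(S, t) = 4 + S
K(v, W) = 9 + 3*v
M(j) = 10 + j (M(j) = (4 + j) - (9 + 3*(-5)) = (4 + j) - (9 - 15) = (4 + j) - 1*(-6) = (4 + j) + 6 = 10 + j)
R(J, Y) = -14 + 8*Y
M(-5)/(R(24, 10) - 1470) = (10 - 5)/((-14 + 8*10) - 1470) = 5/((-14 + 80) - 1470) = 5/(66 - 1470) = 5/(-1404) = 5*(-1/1404) = -5/1404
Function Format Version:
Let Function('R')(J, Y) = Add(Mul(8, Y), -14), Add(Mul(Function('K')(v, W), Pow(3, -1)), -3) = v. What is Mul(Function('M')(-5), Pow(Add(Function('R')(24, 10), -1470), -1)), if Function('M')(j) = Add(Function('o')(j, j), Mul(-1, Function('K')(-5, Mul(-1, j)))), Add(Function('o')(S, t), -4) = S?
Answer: Rational(-5, 1404) ≈ -0.0035613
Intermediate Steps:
Function('o')(S, t) = Add(4, S)
Function('K')(v, W) = Add(9, Mul(3, v))
Function('M')(j) = Add(10, j) (Function('M')(j) = Add(Add(4, j), Mul(-1, Add(9, Mul(3, -5)))) = Add(Add(4, j), Mul(-1, Add(9, -15))) = Add(Add(4, j), Mul(-1, -6)) = Add(Add(4, j), 6) = Add(10, j))
Function('R')(J, Y) = Add(-14, Mul(8, Y))
Mul(Function('M')(-5), Pow(Add(Function('R')(24, 10), -1470), -1)) = Mul(Add(10, -5), Pow(Add(Add(-14, Mul(8, 10)), -1470), -1)) = Mul(5, Pow(Add(Add(-14, 80), -1470), -1)) = Mul(5, Pow(Add(66, -1470), -1)) = Mul(5, Pow(-1404, -1)) = Mul(5, Rational(-1, 1404)) = Rational(-5, 1404)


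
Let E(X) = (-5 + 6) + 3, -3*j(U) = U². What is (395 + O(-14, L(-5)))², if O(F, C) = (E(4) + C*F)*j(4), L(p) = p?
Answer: ⅑ ≈ 0.11111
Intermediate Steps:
j(U) = -U²/3
E(X) = 4 (E(X) = 1 + 3 = 4)
O(F, C) = -64/3 - 16*C*F/3 (O(F, C) = (4 + C*F)*(-⅓*4²) = (4 + C*F)*(-⅓*16) = (4 + C*F)*(-16/3) = -64/3 - 16*C*F/3)
(395 + O(-14, L(-5)))² = (395 + (-64/3 - 16/3*(-5)*(-14)))² = (395 + (-64/3 - 1120/3))² = (395 - 1184/3)² = (⅓)² = ⅑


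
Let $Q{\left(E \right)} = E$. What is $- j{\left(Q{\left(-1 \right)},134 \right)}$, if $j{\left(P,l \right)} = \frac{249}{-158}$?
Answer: $\frac{249}{158} \approx 1.5759$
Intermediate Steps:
$j{\left(P,l \right)} = - \frac{249}{158}$ ($j{\left(P,l \right)} = 249 \left(- \frac{1}{158}\right) = - \frac{249}{158}$)
$- j{\left(Q{\left(-1 \right)},134 \right)} = \left(-1\right) \left(- \frac{249}{158}\right) = \frac{249}{158}$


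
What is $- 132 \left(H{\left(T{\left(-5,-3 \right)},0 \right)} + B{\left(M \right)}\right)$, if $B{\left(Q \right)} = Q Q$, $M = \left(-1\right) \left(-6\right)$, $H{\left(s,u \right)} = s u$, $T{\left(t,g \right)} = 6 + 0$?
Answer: $-4752$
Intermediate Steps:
$T{\left(t,g \right)} = 6$
$M = 6$
$B{\left(Q \right)} = Q^{2}$
$- 132 \left(H{\left(T{\left(-5,-3 \right)},0 \right)} + B{\left(M \right)}\right) = - 132 \left(6 \cdot 0 + 6^{2}\right) = - 132 \left(0 + 36\right) = \left(-132\right) 36 = -4752$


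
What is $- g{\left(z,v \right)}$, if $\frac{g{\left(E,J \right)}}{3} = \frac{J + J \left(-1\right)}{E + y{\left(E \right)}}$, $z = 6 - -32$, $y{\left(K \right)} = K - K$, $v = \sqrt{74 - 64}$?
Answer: $0$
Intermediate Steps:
$v = \sqrt{10} \approx 3.1623$
$y{\left(K \right)} = 0$
$z = 38$ ($z = 6 + 32 = 38$)
$g{\left(E,J \right)} = 0$ ($g{\left(E,J \right)} = 3 \frac{J + J \left(-1\right)}{E + 0} = 3 \frac{J - J}{E} = 3 \frac{0}{E} = 3 \cdot 0 = 0$)
$- g{\left(z,v \right)} = \left(-1\right) 0 = 0$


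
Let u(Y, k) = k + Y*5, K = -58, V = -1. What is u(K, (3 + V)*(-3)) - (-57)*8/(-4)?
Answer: -410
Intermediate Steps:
u(Y, k) = k + 5*Y
u(K, (3 + V)*(-3)) - (-57)*8/(-4) = ((3 - 1)*(-3) + 5*(-58)) - (-57)*8/(-4) = (2*(-3) - 290) - (-57)*8*(-¼) = (-6 - 290) - (-57)*(-2) = -296 - 1*114 = -296 - 114 = -410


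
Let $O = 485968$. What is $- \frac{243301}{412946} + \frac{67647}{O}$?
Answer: $- \frac{45150971153}{100339270864} \approx -0.44998$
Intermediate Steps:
$- \frac{243301}{412946} + \frac{67647}{O} = - \frac{243301}{412946} + \frac{67647}{485968} = - \frac{45150971153}{100339270864}$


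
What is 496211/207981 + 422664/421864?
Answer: 37154954836/10967462073 ≈ 3.3877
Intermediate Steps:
496211/207981 + 422664/421864 = 496211*(1/207981) + 422664*(1/421864) = 496211/207981 + 52833/52733 = 37154954836/10967462073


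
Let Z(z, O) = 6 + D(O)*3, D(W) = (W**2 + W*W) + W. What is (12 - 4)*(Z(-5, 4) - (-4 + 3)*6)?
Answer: 960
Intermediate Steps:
D(W) = W + 2*W**2 (D(W) = (W**2 + W**2) + W = 2*W**2 + W = W + 2*W**2)
Z(z, O) = 6 + 3*O*(1 + 2*O) (Z(z, O) = 6 + (O*(1 + 2*O))*3 = 6 + 3*O*(1 + 2*O))
(12 - 4)*(Z(-5, 4) - (-4 + 3)*6) = (12 - 4)*((6 + 3*4*(1 + 2*4)) - (-4 + 3)*6) = 8*((6 + 3*4*(1 + 8)) - (-1)*6) = 8*((6 + 3*4*9) - 1*(-6)) = 8*((6 + 108) + 6) = 8*(114 + 6) = 8*120 = 960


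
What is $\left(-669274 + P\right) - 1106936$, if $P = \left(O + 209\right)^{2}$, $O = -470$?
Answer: $-1708089$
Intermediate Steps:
$P = 68121$ ($P = \left(-470 + 209\right)^{2} = \left(-261\right)^{2} = 68121$)
$\left(-669274 + P\right) - 1106936 = \left(-669274 + 68121\right) - 1106936 = -601153 - 1106936 = -1708089$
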